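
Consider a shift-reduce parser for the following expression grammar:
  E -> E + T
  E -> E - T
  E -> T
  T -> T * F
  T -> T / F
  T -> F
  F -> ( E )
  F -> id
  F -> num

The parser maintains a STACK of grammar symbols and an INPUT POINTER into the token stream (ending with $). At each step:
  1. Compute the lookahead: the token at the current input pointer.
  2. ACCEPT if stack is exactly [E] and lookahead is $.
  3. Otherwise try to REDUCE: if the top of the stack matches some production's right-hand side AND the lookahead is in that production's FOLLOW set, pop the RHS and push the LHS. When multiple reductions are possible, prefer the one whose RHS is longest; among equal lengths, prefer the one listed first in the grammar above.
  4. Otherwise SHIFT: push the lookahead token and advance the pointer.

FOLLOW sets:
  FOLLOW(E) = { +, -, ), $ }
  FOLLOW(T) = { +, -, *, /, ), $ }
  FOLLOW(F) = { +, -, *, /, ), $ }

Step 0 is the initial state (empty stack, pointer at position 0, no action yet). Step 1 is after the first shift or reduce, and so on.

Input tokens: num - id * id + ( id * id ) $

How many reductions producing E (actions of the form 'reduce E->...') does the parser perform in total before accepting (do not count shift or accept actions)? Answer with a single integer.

Step 1: shift num. Stack=[num] ptr=1 lookahead=- remaining=[- id * id + ( id * id ) $]
Step 2: reduce F->num. Stack=[F] ptr=1 lookahead=- remaining=[- id * id + ( id * id ) $]
Step 3: reduce T->F. Stack=[T] ptr=1 lookahead=- remaining=[- id * id + ( id * id ) $]
Step 4: reduce E->T. Stack=[E] ptr=1 lookahead=- remaining=[- id * id + ( id * id ) $]
Step 5: shift -. Stack=[E -] ptr=2 lookahead=id remaining=[id * id + ( id * id ) $]
Step 6: shift id. Stack=[E - id] ptr=3 lookahead=* remaining=[* id + ( id * id ) $]
Step 7: reduce F->id. Stack=[E - F] ptr=3 lookahead=* remaining=[* id + ( id * id ) $]
Step 8: reduce T->F. Stack=[E - T] ptr=3 lookahead=* remaining=[* id + ( id * id ) $]
Step 9: shift *. Stack=[E - T *] ptr=4 lookahead=id remaining=[id + ( id * id ) $]
Step 10: shift id. Stack=[E - T * id] ptr=5 lookahead=+ remaining=[+ ( id * id ) $]
Step 11: reduce F->id. Stack=[E - T * F] ptr=5 lookahead=+ remaining=[+ ( id * id ) $]
Step 12: reduce T->T * F. Stack=[E - T] ptr=5 lookahead=+ remaining=[+ ( id * id ) $]
Step 13: reduce E->E - T. Stack=[E] ptr=5 lookahead=+ remaining=[+ ( id * id ) $]
Step 14: shift +. Stack=[E +] ptr=6 lookahead=( remaining=[( id * id ) $]
Step 15: shift (. Stack=[E + (] ptr=7 lookahead=id remaining=[id * id ) $]
Step 16: shift id. Stack=[E + ( id] ptr=8 lookahead=* remaining=[* id ) $]
Step 17: reduce F->id. Stack=[E + ( F] ptr=8 lookahead=* remaining=[* id ) $]
Step 18: reduce T->F. Stack=[E + ( T] ptr=8 lookahead=* remaining=[* id ) $]
Step 19: shift *. Stack=[E + ( T *] ptr=9 lookahead=id remaining=[id ) $]
Step 20: shift id. Stack=[E + ( T * id] ptr=10 lookahead=) remaining=[) $]
Step 21: reduce F->id. Stack=[E + ( T * F] ptr=10 lookahead=) remaining=[) $]
Step 22: reduce T->T * F. Stack=[E + ( T] ptr=10 lookahead=) remaining=[) $]
Step 23: reduce E->T. Stack=[E + ( E] ptr=10 lookahead=) remaining=[) $]
Step 24: shift ). Stack=[E + ( E )] ptr=11 lookahead=$ remaining=[$]
Step 25: reduce F->( E ). Stack=[E + F] ptr=11 lookahead=$ remaining=[$]
Step 26: reduce T->F. Stack=[E + T] ptr=11 lookahead=$ remaining=[$]
Step 27: reduce E->E + T. Stack=[E] ptr=11 lookahead=$ remaining=[$]
Step 28: accept. Stack=[E] ptr=11 lookahead=$ remaining=[$]

Answer: 4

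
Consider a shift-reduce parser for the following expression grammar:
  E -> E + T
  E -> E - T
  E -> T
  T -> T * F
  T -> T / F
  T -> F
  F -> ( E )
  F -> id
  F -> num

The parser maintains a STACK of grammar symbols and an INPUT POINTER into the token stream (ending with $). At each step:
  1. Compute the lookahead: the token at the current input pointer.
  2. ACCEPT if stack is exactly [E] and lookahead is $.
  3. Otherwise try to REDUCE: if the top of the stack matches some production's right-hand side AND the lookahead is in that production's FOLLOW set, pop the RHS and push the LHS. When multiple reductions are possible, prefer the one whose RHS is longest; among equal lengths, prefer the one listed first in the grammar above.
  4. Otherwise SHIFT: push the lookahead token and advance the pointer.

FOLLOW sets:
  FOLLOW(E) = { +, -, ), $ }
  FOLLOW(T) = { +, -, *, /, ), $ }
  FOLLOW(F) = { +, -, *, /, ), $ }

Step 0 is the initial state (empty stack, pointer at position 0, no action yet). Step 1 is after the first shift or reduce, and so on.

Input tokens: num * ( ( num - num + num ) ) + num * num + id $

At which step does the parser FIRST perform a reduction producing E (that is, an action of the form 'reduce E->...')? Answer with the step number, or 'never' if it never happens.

Step 1: shift num. Stack=[num] ptr=1 lookahead=* remaining=[* ( ( num - num + num ) ) + num * num + id $]
Step 2: reduce F->num. Stack=[F] ptr=1 lookahead=* remaining=[* ( ( num - num + num ) ) + num * num + id $]
Step 3: reduce T->F. Stack=[T] ptr=1 lookahead=* remaining=[* ( ( num - num + num ) ) + num * num + id $]
Step 4: shift *. Stack=[T *] ptr=2 lookahead=( remaining=[( ( num - num + num ) ) + num * num + id $]
Step 5: shift (. Stack=[T * (] ptr=3 lookahead=( remaining=[( num - num + num ) ) + num * num + id $]
Step 6: shift (. Stack=[T * ( (] ptr=4 lookahead=num remaining=[num - num + num ) ) + num * num + id $]
Step 7: shift num. Stack=[T * ( ( num] ptr=5 lookahead=- remaining=[- num + num ) ) + num * num + id $]
Step 8: reduce F->num. Stack=[T * ( ( F] ptr=5 lookahead=- remaining=[- num + num ) ) + num * num + id $]
Step 9: reduce T->F. Stack=[T * ( ( T] ptr=5 lookahead=- remaining=[- num + num ) ) + num * num + id $]
Step 10: reduce E->T. Stack=[T * ( ( E] ptr=5 lookahead=- remaining=[- num + num ) ) + num * num + id $]

Answer: 10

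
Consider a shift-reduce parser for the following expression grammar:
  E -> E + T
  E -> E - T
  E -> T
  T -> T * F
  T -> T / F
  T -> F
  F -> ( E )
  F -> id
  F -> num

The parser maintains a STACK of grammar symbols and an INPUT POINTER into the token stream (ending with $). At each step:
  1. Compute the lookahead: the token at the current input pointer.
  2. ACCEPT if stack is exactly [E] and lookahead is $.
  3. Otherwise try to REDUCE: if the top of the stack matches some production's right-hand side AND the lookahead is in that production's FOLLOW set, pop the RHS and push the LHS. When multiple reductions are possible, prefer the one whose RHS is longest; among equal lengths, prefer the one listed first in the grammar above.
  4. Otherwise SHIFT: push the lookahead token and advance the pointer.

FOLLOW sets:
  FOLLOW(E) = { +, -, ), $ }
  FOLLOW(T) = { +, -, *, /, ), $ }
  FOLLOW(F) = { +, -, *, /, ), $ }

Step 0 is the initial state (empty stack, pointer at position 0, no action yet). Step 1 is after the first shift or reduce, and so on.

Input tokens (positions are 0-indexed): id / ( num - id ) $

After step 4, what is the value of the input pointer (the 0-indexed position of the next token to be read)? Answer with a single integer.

Answer: 2

Derivation:
Step 1: shift id. Stack=[id] ptr=1 lookahead=/ remaining=[/ ( num - id ) $]
Step 2: reduce F->id. Stack=[F] ptr=1 lookahead=/ remaining=[/ ( num - id ) $]
Step 3: reduce T->F. Stack=[T] ptr=1 lookahead=/ remaining=[/ ( num - id ) $]
Step 4: shift /. Stack=[T /] ptr=2 lookahead=( remaining=[( num - id ) $]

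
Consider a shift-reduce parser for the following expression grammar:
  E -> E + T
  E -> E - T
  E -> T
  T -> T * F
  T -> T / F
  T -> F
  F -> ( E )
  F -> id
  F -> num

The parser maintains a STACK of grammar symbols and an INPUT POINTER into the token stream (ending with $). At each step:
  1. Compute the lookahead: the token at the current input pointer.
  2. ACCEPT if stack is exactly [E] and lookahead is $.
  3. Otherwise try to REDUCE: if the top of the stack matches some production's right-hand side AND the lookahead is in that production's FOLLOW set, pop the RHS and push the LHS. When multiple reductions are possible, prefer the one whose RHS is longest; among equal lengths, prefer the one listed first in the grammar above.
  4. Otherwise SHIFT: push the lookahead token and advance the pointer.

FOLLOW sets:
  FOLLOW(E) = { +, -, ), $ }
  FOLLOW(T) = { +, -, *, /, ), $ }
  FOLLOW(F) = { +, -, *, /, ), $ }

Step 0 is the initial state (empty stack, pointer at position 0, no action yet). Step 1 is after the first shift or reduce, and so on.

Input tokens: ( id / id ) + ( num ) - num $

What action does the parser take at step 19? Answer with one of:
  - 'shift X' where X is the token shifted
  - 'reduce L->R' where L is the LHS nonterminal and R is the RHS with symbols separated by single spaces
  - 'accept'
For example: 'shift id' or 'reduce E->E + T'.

Answer: reduce E->T

Derivation:
Step 1: shift (. Stack=[(] ptr=1 lookahead=id remaining=[id / id ) + ( num ) - num $]
Step 2: shift id. Stack=[( id] ptr=2 lookahead=/ remaining=[/ id ) + ( num ) - num $]
Step 3: reduce F->id. Stack=[( F] ptr=2 lookahead=/ remaining=[/ id ) + ( num ) - num $]
Step 4: reduce T->F. Stack=[( T] ptr=2 lookahead=/ remaining=[/ id ) + ( num ) - num $]
Step 5: shift /. Stack=[( T /] ptr=3 lookahead=id remaining=[id ) + ( num ) - num $]
Step 6: shift id. Stack=[( T / id] ptr=4 lookahead=) remaining=[) + ( num ) - num $]
Step 7: reduce F->id. Stack=[( T / F] ptr=4 lookahead=) remaining=[) + ( num ) - num $]
Step 8: reduce T->T / F. Stack=[( T] ptr=4 lookahead=) remaining=[) + ( num ) - num $]
Step 9: reduce E->T. Stack=[( E] ptr=4 lookahead=) remaining=[) + ( num ) - num $]
Step 10: shift ). Stack=[( E )] ptr=5 lookahead=+ remaining=[+ ( num ) - num $]
Step 11: reduce F->( E ). Stack=[F] ptr=5 lookahead=+ remaining=[+ ( num ) - num $]
Step 12: reduce T->F. Stack=[T] ptr=5 lookahead=+ remaining=[+ ( num ) - num $]
Step 13: reduce E->T. Stack=[E] ptr=5 lookahead=+ remaining=[+ ( num ) - num $]
Step 14: shift +. Stack=[E +] ptr=6 lookahead=( remaining=[( num ) - num $]
Step 15: shift (. Stack=[E + (] ptr=7 lookahead=num remaining=[num ) - num $]
Step 16: shift num. Stack=[E + ( num] ptr=8 lookahead=) remaining=[) - num $]
Step 17: reduce F->num. Stack=[E + ( F] ptr=8 lookahead=) remaining=[) - num $]
Step 18: reduce T->F. Stack=[E + ( T] ptr=8 lookahead=) remaining=[) - num $]
Step 19: reduce E->T. Stack=[E + ( E] ptr=8 lookahead=) remaining=[) - num $]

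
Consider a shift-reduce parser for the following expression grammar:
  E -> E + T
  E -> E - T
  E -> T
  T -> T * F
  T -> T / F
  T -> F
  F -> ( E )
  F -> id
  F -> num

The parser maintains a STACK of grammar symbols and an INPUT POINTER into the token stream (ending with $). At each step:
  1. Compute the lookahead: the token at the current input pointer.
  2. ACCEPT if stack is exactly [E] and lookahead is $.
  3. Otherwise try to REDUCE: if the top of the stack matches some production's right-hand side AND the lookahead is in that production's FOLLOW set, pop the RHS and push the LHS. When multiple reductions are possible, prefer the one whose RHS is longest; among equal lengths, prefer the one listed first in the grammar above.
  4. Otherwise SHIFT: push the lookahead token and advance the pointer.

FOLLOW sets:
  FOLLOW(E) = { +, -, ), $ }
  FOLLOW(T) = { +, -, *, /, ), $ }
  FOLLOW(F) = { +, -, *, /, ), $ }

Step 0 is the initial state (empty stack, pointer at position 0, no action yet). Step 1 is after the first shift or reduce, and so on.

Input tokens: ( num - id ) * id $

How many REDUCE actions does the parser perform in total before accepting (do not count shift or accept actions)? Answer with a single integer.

Step 1: shift (. Stack=[(] ptr=1 lookahead=num remaining=[num - id ) * id $]
Step 2: shift num. Stack=[( num] ptr=2 lookahead=- remaining=[- id ) * id $]
Step 3: reduce F->num. Stack=[( F] ptr=2 lookahead=- remaining=[- id ) * id $]
Step 4: reduce T->F. Stack=[( T] ptr=2 lookahead=- remaining=[- id ) * id $]
Step 5: reduce E->T. Stack=[( E] ptr=2 lookahead=- remaining=[- id ) * id $]
Step 6: shift -. Stack=[( E -] ptr=3 lookahead=id remaining=[id ) * id $]
Step 7: shift id. Stack=[( E - id] ptr=4 lookahead=) remaining=[) * id $]
Step 8: reduce F->id. Stack=[( E - F] ptr=4 lookahead=) remaining=[) * id $]
Step 9: reduce T->F. Stack=[( E - T] ptr=4 lookahead=) remaining=[) * id $]
Step 10: reduce E->E - T. Stack=[( E] ptr=4 lookahead=) remaining=[) * id $]
Step 11: shift ). Stack=[( E )] ptr=5 lookahead=* remaining=[* id $]
Step 12: reduce F->( E ). Stack=[F] ptr=5 lookahead=* remaining=[* id $]
Step 13: reduce T->F. Stack=[T] ptr=5 lookahead=* remaining=[* id $]
Step 14: shift *. Stack=[T *] ptr=6 lookahead=id remaining=[id $]
Step 15: shift id. Stack=[T * id] ptr=7 lookahead=$ remaining=[$]
Step 16: reduce F->id. Stack=[T * F] ptr=7 lookahead=$ remaining=[$]
Step 17: reduce T->T * F. Stack=[T] ptr=7 lookahead=$ remaining=[$]
Step 18: reduce E->T. Stack=[E] ptr=7 lookahead=$ remaining=[$]
Step 19: accept. Stack=[E] ptr=7 lookahead=$ remaining=[$]

Answer: 11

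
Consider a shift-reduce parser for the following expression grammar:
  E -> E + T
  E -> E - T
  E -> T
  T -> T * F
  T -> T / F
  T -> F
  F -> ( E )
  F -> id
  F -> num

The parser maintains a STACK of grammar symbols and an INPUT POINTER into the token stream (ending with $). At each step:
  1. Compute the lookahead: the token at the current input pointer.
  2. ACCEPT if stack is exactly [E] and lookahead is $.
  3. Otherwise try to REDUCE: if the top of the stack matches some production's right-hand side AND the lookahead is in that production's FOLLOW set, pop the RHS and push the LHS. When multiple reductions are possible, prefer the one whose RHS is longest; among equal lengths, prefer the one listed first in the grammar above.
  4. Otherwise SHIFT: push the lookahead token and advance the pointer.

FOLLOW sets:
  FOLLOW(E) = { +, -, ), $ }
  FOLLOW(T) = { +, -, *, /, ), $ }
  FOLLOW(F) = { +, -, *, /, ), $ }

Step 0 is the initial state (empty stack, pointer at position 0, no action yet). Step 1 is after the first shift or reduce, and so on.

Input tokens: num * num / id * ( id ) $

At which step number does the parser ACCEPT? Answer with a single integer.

Step 1: shift num. Stack=[num] ptr=1 lookahead=* remaining=[* num / id * ( id ) $]
Step 2: reduce F->num. Stack=[F] ptr=1 lookahead=* remaining=[* num / id * ( id ) $]
Step 3: reduce T->F. Stack=[T] ptr=1 lookahead=* remaining=[* num / id * ( id ) $]
Step 4: shift *. Stack=[T *] ptr=2 lookahead=num remaining=[num / id * ( id ) $]
Step 5: shift num. Stack=[T * num] ptr=3 lookahead=/ remaining=[/ id * ( id ) $]
Step 6: reduce F->num. Stack=[T * F] ptr=3 lookahead=/ remaining=[/ id * ( id ) $]
Step 7: reduce T->T * F. Stack=[T] ptr=3 lookahead=/ remaining=[/ id * ( id ) $]
Step 8: shift /. Stack=[T /] ptr=4 lookahead=id remaining=[id * ( id ) $]
Step 9: shift id. Stack=[T / id] ptr=5 lookahead=* remaining=[* ( id ) $]
Step 10: reduce F->id. Stack=[T / F] ptr=5 lookahead=* remaining=[* ( id ) $]
Step 11: reduce T->T / F. Stack=[T] ptr=5 lookahead=* remaining=[* ( id ) $]
Step 12: shift *. Stack=[T *] ptr=6 lookahead=( remaining=[( id ) $]
Step 13: shift (. Stack=[T * (] ptr=7 lookahead=id remaining=[id ) $]
Step 14: shift id. Stack=[T * ( id] ptr=8 lookahead=) remaining=[) $]
Step 15: reduce F->id. Stack=[T * ( F] ptr=8 lookahead=) remaining=[) $]
Step 16: reduce T->F. Stack=[T * ( T] ptr=8 lookahead=) remaining=[) $]
Step 17: reduce E->T. Stack=[T * ( E] ptr=8 lookahead=) remaining=[) $]
Step 18: shift ). Stack=[T * ( E )] ptr=9 lookahead=$ remaining=[$]
Step 19: reduce F->( E ). Stack=[T * F] ptr=9 lookahead=$ remaining=[$]
Step 20: reduce T->T * F. Stack=[T] ptr=9 lookahead=$ remaining=[$]
Step 21: reduce E->T. Stack=[E] ptr=9 lookahead=$ remaining=[$]
Step 22: accept. Stack=[E] ptr=9 lookahead=$ remaining=[$]

Answer: 22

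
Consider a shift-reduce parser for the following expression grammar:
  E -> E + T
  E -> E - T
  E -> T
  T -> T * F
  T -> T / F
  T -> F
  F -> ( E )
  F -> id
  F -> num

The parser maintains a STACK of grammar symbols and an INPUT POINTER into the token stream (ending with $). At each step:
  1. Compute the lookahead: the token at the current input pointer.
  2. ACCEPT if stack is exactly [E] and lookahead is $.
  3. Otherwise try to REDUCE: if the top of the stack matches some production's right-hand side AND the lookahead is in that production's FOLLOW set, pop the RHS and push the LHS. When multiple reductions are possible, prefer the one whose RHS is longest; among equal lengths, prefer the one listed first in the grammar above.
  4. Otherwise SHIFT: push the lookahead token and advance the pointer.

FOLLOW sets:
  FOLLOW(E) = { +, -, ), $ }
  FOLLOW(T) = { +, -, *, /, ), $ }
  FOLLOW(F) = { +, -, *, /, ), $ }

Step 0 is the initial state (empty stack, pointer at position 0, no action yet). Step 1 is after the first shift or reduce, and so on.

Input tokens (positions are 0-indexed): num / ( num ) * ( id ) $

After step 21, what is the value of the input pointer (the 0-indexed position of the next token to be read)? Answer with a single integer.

Answer: 9

Derivation:
Step 1: shift num. Stack=[num] ptr=1 lookahead=/ remaining=[/ ( num ) * ( id ) $]
Step 2: reduce F->num. Stack=[F] ptr=1 lookahead=/ remaining=[/ ( num ) * ( id ) $]
Step 3: reduce T->F. Stack=[T] ptr=1 lookahead=/ remaining=[/ ( num ) * ( id ) $]
Step 4: shift /. Stack=[T /] ptr=2 lookahead=( remaining=[( num ) * ( id ) $]
Step 5: shift (. Stack=[T / (] ptr=3 lookahead=num remaining=[num ) * ( id ) $]
Step 6: shift num. Stack=[T / ( num] ptr=4 lookahead=) remaining=[) * ( id ) $]
Step 7: reduce F->num. Stack=[T / ( F] ptr=4 lookahead=) remaining=[) * ( id ) $]
Step 8: reduce T->F. Stack=[T / ( T] ptr=4 lookahead=) remaining=[) * ( id ) $]
Step 9: reduce E->T. Stack=[T / ( E] ptr=4 lookahead=) remaining=[) * ( id ) $]
Step 10: shift ). Stack=[T / ( E )] ptr=5 lookahead=* remaining=[* ( id ) $]
Step 11: reduce F->( E ). Stack=[T / F] ptr=5 lookahead=* remaining=[* ( id ) $]
Step 12: reduce T->T / F. Stack=[T] ptr=5 lookahead=* remaining=[* ( id ) $]
Step 13: shift *. Stack=[T *] ptr=6 lookahead=( remaining=[( id ) $]
Step 14: shift (. Stack=[T * (] ptr=7 lookahead=id remaining=[id ) $]
Step 15: shift id. Stack=[T * ( id] ptr=8 lookahead=) remaining=[) $]
Step 16: reduce F->id. Stack=[T * ( F] ptr=8 lookahead=) remaining=[) $]
Step 17: reduce T->F. Stack=[T * ( T] ptr=8 lookahead=) remaining=[) $]
Step 18: reduce E->T. Stack=[T * ( E] ptr=8 lookahead=) remaining=[) $]
Step 19: shift ). Stack=[T * ( E )] ptr=9 lookahead=$ remaining=[$]
Step 20: reduce F->( E ). Stack=[T * F] ptr=9 lookahead=$ remaining=[$]
Step 21: reduce T->T * F. Stack=[T] ptr=9 lookahead=$ remaining=[$]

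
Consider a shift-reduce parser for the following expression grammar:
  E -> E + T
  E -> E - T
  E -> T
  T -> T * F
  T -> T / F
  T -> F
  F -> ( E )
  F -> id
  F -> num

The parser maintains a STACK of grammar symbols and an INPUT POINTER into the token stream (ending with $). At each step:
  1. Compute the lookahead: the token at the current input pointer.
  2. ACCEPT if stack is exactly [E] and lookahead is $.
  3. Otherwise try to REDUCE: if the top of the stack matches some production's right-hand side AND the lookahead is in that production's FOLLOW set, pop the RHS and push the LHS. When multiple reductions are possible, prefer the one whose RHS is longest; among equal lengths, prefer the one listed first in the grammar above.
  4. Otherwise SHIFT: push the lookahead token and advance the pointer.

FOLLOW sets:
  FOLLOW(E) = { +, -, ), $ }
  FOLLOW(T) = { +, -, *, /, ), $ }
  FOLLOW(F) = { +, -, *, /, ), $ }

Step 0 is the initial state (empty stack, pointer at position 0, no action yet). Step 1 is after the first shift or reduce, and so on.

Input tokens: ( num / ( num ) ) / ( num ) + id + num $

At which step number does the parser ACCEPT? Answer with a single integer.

Step 1: shift (. Stack=[(] ptr=1 lookahead=num remaining=[num / ( num ) ) / ( num ) + id + num $]
Step 2: shift num. Stack=[( num] ptr=2 lookahead=/ remaining=[/ ( num ) ) / ( num ) + id + num $]
Step 3: reduce F->num. Stack=[( F] ptr=2 lookahead=/ remaining=[/ ( num ) ) / ( num ) + id + num $]
Step 4: reduce T->F. Stack=[( T] ptr=2 lookahead=/ remaining=[/ ( num ) ) / ( num ) + id + num $]
Step 5: shift /. Stack=[( T /] ptr=3 lookahead=( remaining=[( num ) ) / ( num ) + id + num $]
Step 6: shift (. Stack=[( T / (] ptr=4 lookahead=num remaining=[num ) ) / ( num ) + id + num $]
Step 7: shift num. Stack=[( T / ( num] ptr=5 lookahead=) remaining=[) ) / ( num ) + id + num $]
Step 8: reduce F->num. Stack=[( T / ( F] ptr=5 lookahead=) remaining=[) ) / ( num ) + id + num $]
Step 9: reduce T->F. Stack=[( T / ( T] ptr=5 lookahead=) remaining=[) ) / ( num ) + id + num $]
Step 10: reduce E->T. Stack=[( T / ( E] ptr=5 lookahead=) remaining=[) ) / ( num ) + id + num $]
Step 11: shift ). Stack=[( T / ( E )] ptr=6 lookahead=) remaining=[) / ( num ) + id + num $]
Step 12: reduce F->( E ). Stack=[( T / F] ptr=6 lookahead=) remaining=[) / ( num ) + id + num $]
Step 13: reduce T->T / F. Stack=[( T] ptr=6 lookahead=) remaining=[) / ( num ) + id + num $]
Step 14: reduce E->T. Stack=[( E] ptr=6 lookahead=) remaining=[) / ( num ) + id + num $]
Step 15: shift ). Stack=[( E )] ptr=7 lookahead=/ remaining=[/ ( num ) + id + num $]
Step 16: reduce F->( E ). Stack=[F] ptr=7 lookahead=/ remaining=[/ ( num ) + id + num $]
Step 17: reduce T->F. Stack=[T] ptr=7 lookahead=/ remaining=[/ ( num ) + id + num $]
Step 18: shift /. Stack=[T /] ptr=8 lookahead=( remaining=[( num ) + id + num $]
Step 19: shift (. Stack=[T / (] ptr=9 lookahead=num remaining=[num ) + id + num $]
Step 20: shift num. Stack=[T / ( num] ptr=10 lookahead=) remaining=[) + id + num $]
Step 21: reduce F->num. Stack=[T / ( F] ptr=10 lookahead=) remaining=[) + id + num $]
Step 22: reduce T->F. Stack=[T / ( T] ptr=10 lookahead=) remaining=[) + id + num $]
Step 23: reduce E->T. Stack=[T / ( E] ptr=10 lookahead=) remaining=[) + id + num $]
Step 24: shift ). Stack=[T / ( E )] ptr=11 lookahead=+ remaining=[+ id + num $]
Step 25: reduce F->( E ). Stack=[T / F] ptr=11 lookahead=+ remaining=[+ id + num $]
Step 26: reduce T->T / F. Stack=[T] ptr=11 lookahead=+ remaining=[+ id + num $]
Step 27: reduce E->T. Stack=[E] ptr=11 lookahead=+ remaining=[+ id + num $]
Step 28: shift +. Stack=[E +] ptr=12 lookahead=id remaining=[id + num $]
Step 29: shift id. Stack=[E + id] ptr=13 lookahead=+ remaining=[+ num $]
Step 30: reduce F->id. Stack=[E + F] ptr=13 lookahead=+ remaining=[+ num $]
Step 31: reduce T->F. Stack=[E + T] ptr=13 lookahead=+ remaining=[+ num $]
Step 32: reduce E->E + T. Stack=[E] ptr=13 lookahead=+ remaining=[+ num $]
Step 33: shift +. Stack=[E +] ptr=14 lookahead=num remaining=[num $]
Step 34: shift num. Stack=[E + num] ptr=15 lookahead=$ remaining=[$]
Step 35: reduce F->num. Stack=[E + F] ptr=15 lookahead=$ remaining=[$]
Step 36: reduce T->F. Stack=[E + T] ptr=15 lookahead=$ remaining=[$]
Step 37: reduce E->E + T. Stack=[E] ptr=15 lookahead=$ remaining=[$]
Step 38: accept. Stack=[E] ptr=15 lookahead=$ remaining=[$]

Answer: 38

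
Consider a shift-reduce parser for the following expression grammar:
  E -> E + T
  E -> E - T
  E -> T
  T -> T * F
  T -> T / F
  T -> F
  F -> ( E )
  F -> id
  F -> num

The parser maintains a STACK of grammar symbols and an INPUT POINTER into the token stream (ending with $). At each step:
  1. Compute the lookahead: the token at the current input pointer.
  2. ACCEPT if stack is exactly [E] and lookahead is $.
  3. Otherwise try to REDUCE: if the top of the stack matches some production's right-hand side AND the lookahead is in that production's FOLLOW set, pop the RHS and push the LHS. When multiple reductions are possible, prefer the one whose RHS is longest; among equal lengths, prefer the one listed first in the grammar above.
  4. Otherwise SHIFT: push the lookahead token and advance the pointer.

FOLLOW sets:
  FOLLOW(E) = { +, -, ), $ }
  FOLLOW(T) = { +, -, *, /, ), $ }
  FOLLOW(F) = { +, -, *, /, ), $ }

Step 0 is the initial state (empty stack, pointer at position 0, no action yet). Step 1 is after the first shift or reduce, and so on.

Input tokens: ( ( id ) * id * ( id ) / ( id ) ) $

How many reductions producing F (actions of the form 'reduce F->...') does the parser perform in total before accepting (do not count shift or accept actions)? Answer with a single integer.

Step 1: shift (. Stack=[(] ptr=1 lookahead=( remaining=[( id ) * id * ( id ) / ( id ) ) $]
Step 2: shift (. Stack=[( (] ptr=2 lookahead=id remaining=[id ) * id * ( id ) / ( id ) ) $]
Step 3: shift id. Stack=[( ( id] ptr=3 lookahead=) remaining=[) * id * ( id ) / ( id ) ) $]
Step 4: reduce F->id. Stack=[( ( F] ptr=3 lookahead=) remaining=[) * id * ( id ) / ( id ) ) $]
Step 5: reduce T->F. Stack=[( ( T] ptr=3 lookahead=) remaining=[) * id * ( id ) / ( id ) ) $]
Step 6: reduce E->T. Stack=[( ( E] ptr=3 lookahead=) remaining=[) * id * ( id ) / ( id ) ) $]
Step 7: shift ). Stack=[( ( E )] ptr=4 lookahead=* remaining=[* id * ( id ) / ( id ) ) $]
Step 8: reduce F->( E ). Stack=[( F] ptr=4 lookahead=* remaining=[* id * ( id ) / ( id ) ) $]
Step 9: reduce T->F. Stack=[( T] ptr=4 lookahead=* remaining=[* id * ( id ) / ( id ) ) $]
Step 10: shift *. Stack=[( T *] ptr=5 lookahead=id remaining=[id * ( id ) / ( id ) ) $]
Step 11: shift id. Stack=[( T * id] ptr=6 lookahead=* remaining=[* ( id ) / ( id ) ) $]
Step 12: reduce F->id. Stack=[( T * F] ptr=6 lookahead=* remaining=[* ( id ) / ( id ) ) $]
Step 13: reduce T->T * F. Stack=[( T] ptr=6 lookahead=* remaining=[* ( id ) / ( id ) ) $]
Step 14: shift *. Stack=[( T *] ptr=7 lookahead=( remaining=[( id ) / ( id ) ) $]
Step 15: shift (. Stack=[( T * (] ptr=8 lookahead=id remaining=[id ) / ( id ) ) $]
Step 16: shift id. Stack=[( T * ( id] ptr=9 lookahead=) remaining=[) / ( id ) ) $]
Step 17: reduce F->id. Stack=[( T * ( F] ptr=9 lookahead=) remaining=[) / ( id ) ) $]
Step 18: reduce T->F. Stack=[( T * ( T] ptr=9 lookahead=) remaining=[) / ( id ) ) $]
Step 19: reduce E->T. Stack=[( T * ( E] ptr=9 lookahead=) remaining=[) / ( id ) ) $]
Step 20: shift ). Stack=[( T * ( E )] ptr=10 lookahead=/ remaining=[/ ( id ) ) $]
Step 21: reduce F->( E ). Stack=[( T * F] ptr=10 lookahead=/ remaining=[/ ( id ) ) $]
Step 22: reduce T->T * F. Stack=[( T] ptr=10 lookahead=/ remaining=[/ ( id ) ) $]
Step 23: shift /. Stack=[( T /] ptr=11 lookahead=( remaining=[( id ) ) $]
Step 24: shift (. Stack=[( T / (] ptr=12 lookahead=id remaining=[id ) ) $]
Step 25: shift id. Stack=[( T / ( id] ptr=13 lookahead=) remaining=[) ) $]
Step 26: reduce F->id. Stack=[( T / ( F] ptr=13 lookahead=) remaining=[) ) $]
Step 27: reduce T->F. Stack=[( T / ( T] ptr=13 lookahead=) remaining=[) ) $]
Step 28: reduce E->T. Stack=[( T / ( E] ptr=13 lookahead=) remaining=[) ) $]
Step 29: shift ). Stack=[( T / ( E )] ptr=14 lookahead=) remaining=[) $]
Step 30: reduce F->( E ). Stack=[( T / F] ptr=14 lookahead=) remaining=[) $]
Step 31: reduce T->T / F. Stack=[( T] ptr=14 lookahead=) remaining=[) $]
Step 32: reduce E->T. Stack=[( E] ptr=14 lookahead=) remaining=[) $]
Step 33: shift ). Stack=[( E )] ptr=15 lookahead=$ remaining=[$]
Step 34: reduce F->( E ). Stack=[F] ptr=15 lookahead=$ remaining=[$]
Step 35: reduce T->F. Stack=[T] ptr=15 lookahead=$ remaining=[$]
Step 36: reduce E->T. Stack=[E] ptr=15 lookahead=$ remaining=[$]
Step 37: accept. Stack=[E] ptr=15 lookahead=$ remaining=[$]

Answer: 8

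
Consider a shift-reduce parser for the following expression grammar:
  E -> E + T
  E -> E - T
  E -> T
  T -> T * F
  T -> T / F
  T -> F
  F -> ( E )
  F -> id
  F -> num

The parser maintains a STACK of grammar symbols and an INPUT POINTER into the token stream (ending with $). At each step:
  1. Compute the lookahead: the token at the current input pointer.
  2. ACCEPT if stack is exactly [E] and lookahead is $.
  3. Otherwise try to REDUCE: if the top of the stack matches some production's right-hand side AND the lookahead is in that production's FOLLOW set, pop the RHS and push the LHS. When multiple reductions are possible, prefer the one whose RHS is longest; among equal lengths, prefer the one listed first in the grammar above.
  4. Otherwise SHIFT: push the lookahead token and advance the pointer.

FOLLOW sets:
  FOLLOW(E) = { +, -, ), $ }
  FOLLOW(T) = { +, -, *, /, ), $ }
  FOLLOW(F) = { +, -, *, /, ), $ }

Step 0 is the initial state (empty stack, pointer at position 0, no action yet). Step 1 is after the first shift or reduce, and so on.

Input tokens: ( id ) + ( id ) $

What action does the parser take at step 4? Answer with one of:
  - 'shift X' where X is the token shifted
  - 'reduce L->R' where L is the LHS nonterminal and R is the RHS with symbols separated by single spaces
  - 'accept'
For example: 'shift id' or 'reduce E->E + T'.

Step 1: shift (. Stack=[(] ptr=1 lookahead=id remaining=[id ) + ( id ) $]
Step 2: shift id. Stack=[( id] ptr=2 lookahead=) remaining=[) + ( id ) $]
Step 3: reduce F->id. Stack=[( F] ptr=2 lookahead=) remaining=[) + ( id ) $]
Step 4: reduce T->F. Stack=[( T] ptr=2 lookahead=) remaining=[) + ( id ) $]

Answer: reduce T->F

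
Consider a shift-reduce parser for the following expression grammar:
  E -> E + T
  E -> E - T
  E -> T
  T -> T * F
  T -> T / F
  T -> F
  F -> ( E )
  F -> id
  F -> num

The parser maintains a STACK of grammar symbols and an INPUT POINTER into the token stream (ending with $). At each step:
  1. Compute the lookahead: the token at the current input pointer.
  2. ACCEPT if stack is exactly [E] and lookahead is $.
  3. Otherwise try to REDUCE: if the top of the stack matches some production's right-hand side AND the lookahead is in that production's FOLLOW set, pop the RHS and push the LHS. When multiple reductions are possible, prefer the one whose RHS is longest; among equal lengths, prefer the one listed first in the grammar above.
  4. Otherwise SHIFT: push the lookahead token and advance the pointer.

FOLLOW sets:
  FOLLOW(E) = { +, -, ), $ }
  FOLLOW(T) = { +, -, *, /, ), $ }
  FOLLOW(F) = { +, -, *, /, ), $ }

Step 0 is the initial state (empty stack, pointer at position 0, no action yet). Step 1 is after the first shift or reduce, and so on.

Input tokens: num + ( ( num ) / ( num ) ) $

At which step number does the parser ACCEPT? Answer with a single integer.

Step 1: shift num. Stack=[num] ptr=1 lookahead=+ remaining=[+ ( ( num ) / ( num ) ) $]
Step 2: reduce F->num. Stack=[F] ptr=1 lookahead=+ remaining=[+ ( ( num ) / ( num ) ) $]
Step 3: reduce T->F. Stack=[T] ptr=1 lookahead=+ remaining=[+ ( ( num ) / ( num ) ) $]
Step 4: reduce E->T. Stack=[E] ptr=1 lookahead=+ remaining=[+ ( ( num ) / ( num ) ) $]
Step 5: shift +. Stack=[E +] ptr=2 lookahead=( remaining=[( ( num ) / ( num ) ) $]
Step 6: shift (. Stack=[E + (] ptr=3 lookahead=( remaining=[( num ) / ( num ) ) $]
Step 7: shift (. Stack=[E + ( (] ptr=4 lookahead=num remaining=[num ) / ( num ) ) $]
Step 8: shift num. Stack=[E + ( ( num] ptr=5 lookahead=) remaining=[) / ( num ) ) $]
Step 9: reduce F->num. Stack=[E + ( ( F] ptr=5 lookahead=) remaining=[) / ( num ) ) $]
Step 10: reduce T->F. Stack=[E + ( ( T] ptr=5 lookahead=) remaining=[) / ( num ) ) $]
Step 11: reduce E->T. Stack=[E + ( ( E] ptr=5 lookahead=) remaining=[) / ( num ) ) $]
Step 12: shift ). Stack=[E + ( ( E )] ptr=6 lookahead=/ remaining=[/ ( num ) ) $]
Step 13: reduce F->( E ). Stack=[E + ( F] ptr=6 lookahead=/ remaining=[/ ( num ) ) $]
Step 14: reduce T->F. Stack=[E + ( T] ptr=6 lookahead=/ remaining=[/ ( num ) ) $]
Step 15: shift /. Stack=[E + ( T /] ptr=7 lookahead=( remaining=[( num ) ) $]
Step 16: shift (. Stack=[E + ( T / (] ptr=8 lookahead=num remaining=[num ) ) $]
Step 17: shift num. Stack=[E + ( T / ( num] ptr=9 lookahead=) remaining=[) ) $]
Step 18: reduce F->num. Stack=[E + ( T / ( F] ptr=9 lookahead=) remaining=[) ) $]
Step 19: reduce T->F. Stack=[E + ( T / ( T] ptr=9 lookahead=) remaining=[) ) $]
Step 20: reduce E->T. Stack=[E + ( T / ( E] ptr=9 lookahead=) remaining=[) ) $]
Step 21: shift ). Stack=[E + ( T / ( E )] ptr=10 lookahead=) remaining=[) $]
Step 22: reduce F->( E ). Stack=[E + ( T / F] ptr=10 lookahead=) remaining=[) $]
Step 23: reduce T->T / F. Stack=[E + ( T] ptr=10 lookahead=) remaining=[) $]
Step 24: reduce E->T. Stack=[E + ( E] ptr=10 lookahead=) remaining=[) $]
Step 25: shift ). Stack=[E + ( E )] ptr=11 lookahead=$ remaining=[$]
Step 26: reduce F->( E ). Stack=[E + F] ptr=11 lookahead=$ remaining=[$]
Step 27: reduce T->F. Stack=[E + T] ptr=11 lookahead=$ remaining=[$]
Step 28: reduce E->E + T. Stack=[E] ptr=11 lookahead=$ remaining=[$]
Step 29: accept. Stack=[E] ptr=11 lookahead=$ remaining=[$]

Answer: 29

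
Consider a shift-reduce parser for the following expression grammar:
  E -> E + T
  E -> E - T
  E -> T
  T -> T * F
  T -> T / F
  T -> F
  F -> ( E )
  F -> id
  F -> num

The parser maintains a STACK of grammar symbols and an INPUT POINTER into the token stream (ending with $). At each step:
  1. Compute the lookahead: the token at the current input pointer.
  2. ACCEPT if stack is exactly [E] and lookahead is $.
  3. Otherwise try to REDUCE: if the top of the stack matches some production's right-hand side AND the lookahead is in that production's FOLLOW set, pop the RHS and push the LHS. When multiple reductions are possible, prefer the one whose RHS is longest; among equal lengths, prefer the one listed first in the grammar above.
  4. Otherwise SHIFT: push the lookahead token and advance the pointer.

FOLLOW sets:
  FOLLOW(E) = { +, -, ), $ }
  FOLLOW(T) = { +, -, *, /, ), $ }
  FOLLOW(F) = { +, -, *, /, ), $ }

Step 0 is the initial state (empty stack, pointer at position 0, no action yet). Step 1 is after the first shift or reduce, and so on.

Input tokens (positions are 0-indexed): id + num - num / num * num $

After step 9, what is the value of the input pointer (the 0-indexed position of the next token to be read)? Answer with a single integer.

Answer: 3

Derivation:
Step 1: shift id. Stack=[id] ptr=1 lookahead=+ remaining=[+ num - num / num * num $]
Step 2: reduce F->id. Stack=[F] ptr=1 lookahead=+ remaining=[+ num - num / num * num $]
Step 3: reduce T->F. Stack=[T] ptr=1 lookahead=+ remaining=[+ num - num / num * num $]
Step 4: reduce E->T. Stack=[E] ptr=1 lookahead=+ remaining=[+ num - num / num * num $]
Step 5: shift +. Stack=[E +] ptr=2 lookahead=num remaining=[num - num / num * num $]
Step 6: shift num. Stack=[E + num] ptr=3 lookahead=- remaining=[- num / num * num $]
Step 7: reduce F->num. Stack=[E + F] ptr=3 lookahead=- remaining=[- num / num * num $]
Step 8: reduce T->F. Stack=[E + T] ptr=3 lookahead=- remaining=[- num / num * num $]
Step 9: reduce E->E + T. Stack=[E] ptr=3 lookahead=- remaining=[- num / num * num $]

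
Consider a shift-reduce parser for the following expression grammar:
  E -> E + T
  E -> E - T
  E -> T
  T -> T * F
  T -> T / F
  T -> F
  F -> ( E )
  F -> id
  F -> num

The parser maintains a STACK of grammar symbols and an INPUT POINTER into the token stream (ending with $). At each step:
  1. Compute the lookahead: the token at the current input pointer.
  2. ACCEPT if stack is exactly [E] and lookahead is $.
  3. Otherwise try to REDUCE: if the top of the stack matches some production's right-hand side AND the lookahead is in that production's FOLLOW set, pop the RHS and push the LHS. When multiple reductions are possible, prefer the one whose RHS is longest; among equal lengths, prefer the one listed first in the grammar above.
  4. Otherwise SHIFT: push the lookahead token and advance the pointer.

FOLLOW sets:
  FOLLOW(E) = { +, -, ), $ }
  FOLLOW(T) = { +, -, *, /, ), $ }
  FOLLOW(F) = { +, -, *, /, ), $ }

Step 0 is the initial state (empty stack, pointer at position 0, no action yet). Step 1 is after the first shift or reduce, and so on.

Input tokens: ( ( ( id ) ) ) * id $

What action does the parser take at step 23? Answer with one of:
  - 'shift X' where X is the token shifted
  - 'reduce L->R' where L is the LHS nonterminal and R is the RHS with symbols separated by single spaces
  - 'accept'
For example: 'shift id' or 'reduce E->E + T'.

Answer: reduce E->T

Derivation:
Step 1: shift (. Stack=[(] ptr=1 lookahead=( remaining=[( ( id ) ) ) * id $]
Step 2: shift (. Stack=[( (] ptr=2 lookahead=( remaining=[( id ) ) ) * id $]
Step 3: shift (. Stack=[( ( (] ptr=3 lookahead=id remaining=[id ) ) ) * id $]
Step 4: shift id. Stack=[( ( ( id] ptr=4 lookahead=) remaining=[) ) ) * id $]
Step 5: reduce F->id. Stack=[( ( ( F] ptr=4 lookahead=) remaining=[) ) ) * id $]
Step 6: reduce T->F. Stack=[( ( ( T] ptr=4 lookahead=) remaining=[) ) ) * id $]
Step 7: reduce E->T. Stack=[( ( ( E] ptr=4 lookahead=) remaining=[) ) ) * id $]
Step 8: shift ). Stack=[( ( ( E )] ptr=5 lookahead=) remaining=[) ) * id $]
Step 9: reduce F->( E ). Stack=[( ( F] ptr=5 lookahead=) remaining=[) ) * id $]
Step 10: reduce T->F. Stack=[( ( T] ptr=5 lookahead=) remaining=[) ) * id $]
Step 11: reduce E->T. Stack=[( ( E] ptr=5 lookahead=) remaining=[) ) * id $]
Step 12: shift ). Stack=[( ( E )] ptr=6 lookahead=) remaining=[) * id $]
Step 13: reduce F->( E ). Stack=[( F] ptr=6 lookahead=) remaining=[) * id $]
Step 14: reduce T->F. Stack=[( T] ptr=6 lookahead=) remaining=[) * id $]
Step 15: reduce E->T. Stack=[( E] ptr=6 lookahead=) remaining=[) * id $]
Step 16: shift ). Stack=[( E )] ptr=7 lookahead=* remaining=[* id $]
Step 17: reduce F->( E ). Stack=[F] ptr=7 lookahead=* remaining=[* id $]
Step 18: reduce T->F. Stack=[T] ptr=7 lookahead=* remaining=[* id $]
Step 19: shift *. Stack=[T *] ptr=8 lookahead=id remaining=[id $]
Step 20: shift id. Stack=[T * id] ptr=9 lookahead=$ remaining=[$]
Step 21: reduce F->id. Stack=[T * F] ptr=9 lookahead=$ remaining=[$]
Step 22: reduce T->T * F. Stack=[T] ptr=9 lookahead=$ remaining=[$]
Step 23: reduce E->T. Stack=[E] ptr=9 lookahead=$ remaining=[$]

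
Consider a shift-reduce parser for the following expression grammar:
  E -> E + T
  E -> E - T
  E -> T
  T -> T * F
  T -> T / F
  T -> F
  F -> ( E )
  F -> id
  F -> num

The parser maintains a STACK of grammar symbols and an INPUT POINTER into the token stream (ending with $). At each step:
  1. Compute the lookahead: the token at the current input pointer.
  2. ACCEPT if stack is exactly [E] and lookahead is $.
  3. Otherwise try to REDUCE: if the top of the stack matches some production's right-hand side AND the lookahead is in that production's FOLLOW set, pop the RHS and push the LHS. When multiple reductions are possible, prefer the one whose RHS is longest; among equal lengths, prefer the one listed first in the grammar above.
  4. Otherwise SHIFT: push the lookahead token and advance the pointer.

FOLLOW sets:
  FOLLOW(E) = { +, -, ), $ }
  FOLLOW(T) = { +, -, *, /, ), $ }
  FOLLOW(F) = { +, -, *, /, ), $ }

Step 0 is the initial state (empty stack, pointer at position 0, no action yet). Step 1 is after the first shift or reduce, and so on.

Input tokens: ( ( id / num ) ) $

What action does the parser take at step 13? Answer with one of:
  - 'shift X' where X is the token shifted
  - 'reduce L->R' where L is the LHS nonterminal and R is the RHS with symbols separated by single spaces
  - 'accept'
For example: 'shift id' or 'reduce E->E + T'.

Answer: reduce T->F

Derivation:
Step 1: shift (. Stack=[(] ptr=1 lookahead=( remaining=[( id / num ) ) $]
Step 2: shift (. Stack=[( (] ptr=2 lookahead=id remaining=[id / num ) ) $]
Step 3: shift id. Stack=[( ( id] ptr=3 lookahead=/ remaining=[/ num ) ) $]
Step 4: reduce F->id. Stack=[( ( F] ptr=3 lookahead=/ remaining=[/ num ) ) $]
Step 5: reduce T->F. Stack=[( ( T] ptr=3 lookahead=/ remaining=[/ num ) ) $]
Step 6: shift /. Stack=[( ( T /] ptr=4 lookahead=num remaining=[num ) ) $]
Step 7: shift num. Stack=[( ( T / num] ptr=5 lookahead=) remaining=[) ) $]
Step 8: reduce F->num. Stack=[( ( T / F] ptr=5 lookahead=) remaining=[) ) $]
Step 9: reduce T->T / F. Stack=[( ( T] ptr=5 lookahead=) remaining=[) ) $]
Step 10: reduce E->T. Stack=[( ( E] ptr=5 lookahead=) remaining=[) ) $]
Step 11: shift ). Stack=[( ( E )] ptr=6 lookahead=) remaining=[) $]
Step 12: reduce F->( E ). Stack=[( F] ptr=6 lookahead=) remaining=[) $]
Step 13: reduce T->F. Stack=[( T] ptr=6 lookahead=) remaining=[) $]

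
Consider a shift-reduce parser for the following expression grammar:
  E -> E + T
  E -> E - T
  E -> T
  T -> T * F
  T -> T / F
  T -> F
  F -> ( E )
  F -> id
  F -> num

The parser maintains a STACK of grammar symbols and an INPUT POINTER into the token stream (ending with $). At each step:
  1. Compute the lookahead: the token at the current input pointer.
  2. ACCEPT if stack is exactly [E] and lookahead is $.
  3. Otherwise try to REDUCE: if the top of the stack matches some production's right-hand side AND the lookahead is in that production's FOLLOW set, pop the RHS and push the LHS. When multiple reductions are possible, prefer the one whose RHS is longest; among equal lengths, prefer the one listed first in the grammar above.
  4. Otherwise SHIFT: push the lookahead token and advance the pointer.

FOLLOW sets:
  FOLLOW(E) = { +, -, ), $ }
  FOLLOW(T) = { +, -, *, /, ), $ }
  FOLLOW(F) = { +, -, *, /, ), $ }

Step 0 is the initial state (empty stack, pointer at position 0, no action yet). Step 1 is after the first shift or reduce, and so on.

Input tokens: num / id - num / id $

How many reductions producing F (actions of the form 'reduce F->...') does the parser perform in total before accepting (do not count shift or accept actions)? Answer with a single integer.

Answer: 4

Derivation:
Step 1: shift num. Stack=[num] ptr=1 lookahead=/ remaining=[/ id - num / id $]
Step 2: reduce F->num. Stack=[F] ptr=1 lookahead=/ remaining=[/ id - num / id $]
Step 3: reduce T->F. Stack=[T] ptr=1 lookahead=/ remaining=[/ id - num / id $]
Step 4: shift /. Stack=[T /] ptr=2 lookahead=id remaining=[id - num / id $]
Step 5: shift id. Stack=[T / id] ptr=3 lookahead=- remaining=[- num / id $]
Step 6: reduce F->id. Stack=[T / F] ptr=3 lookahead=- remaining=[- num / id $]
Step 7: reduce T->T / F. Stack=[T] ptr=3 lookahead=- remaining=[- num / id $]
Step 8: reduce E->T. Stack=[E] ptr=3 lookahead=- remaining=[- num / id $]
Step 9: shift -. Stack=[E -] ptr=4 lookahead=num remaining=[num / id $]
Step 10: shift num. Stack=[E - num] ptr=5 lookahead=/ remaining=[/ id $]
Step 11: reduce F->num. Stack=[E - F] ptr=5 lookahead=/ remaining=[/ id $]
Step 12: reduce T->F. Stack=[E - T] ptr=5 lookahead=/ remaining=[/ id $]
Step 13: shift /. Stack=[E - T /] ptr=6 lookahead=id remaining=[id $]
Step 14: shift id. Stack=[E - T / id] ptr=7 lookahead=$ remaining=[$]
Step 15: reduce F->id. Stack=[E - T / F] ptr=7 lookahead=$ remaining=[$]
Step 16: reduce T->T / F. Stack=[E - T] ptr=7 lookahead=$ remaining=[$]
Step 17: reduce E->E - T. Stack=[E] ptr=7 lookahead=$ remaining=[$]
Step 18: accept. Stack=[E] ptr=7 lookahead=$ remaining=[$]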